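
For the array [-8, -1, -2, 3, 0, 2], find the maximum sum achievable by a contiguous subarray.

Using Kadane's algorithm on [-8, -1, -2, 3, 0, 2]:

Scanning through the array:
Position 1 (value -1): max_ending_here = -1, max_so_far = -1
Position 2 (value -2): max_ending_here = -2, max_so_far = -1
Position 3 (value 3): max_ending_here = 3, max_so_far = 3
Position 4 (value 0): max_ending_here = 3, max_so_far = 3
Position 5 (value 2): max_ending_here = 5, max_so_far = 5

Maximum subarray: [3, 0, 2]
Maximum sum: 5

The maximum subarray is [3, 0, 2] with sum 5. This subarray runs from index 3 to index 5.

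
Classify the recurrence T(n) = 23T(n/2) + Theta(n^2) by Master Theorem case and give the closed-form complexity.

Master Theorem for T(n) = 23T(n/2) + O(n^2):

a = 23, b = 2, c = 2
log_b(a) = log_2(23) = 4.5236

Case 1: c = 2 < log_2(23) = 4.5236
T(n) = O(n^(log_2 23))

For T(n) = 23T(n/2) + O(n^2): log_2(23) = 4.5236. This is Case 1 of the Master Theorem (c < log_b(a), work dominated by leaves), giving O(n^(log_2 23)).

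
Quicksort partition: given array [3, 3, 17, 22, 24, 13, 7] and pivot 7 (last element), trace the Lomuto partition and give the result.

Lomuto partition with pivot = 7:

Initial array: [3, 3, 17, 22, 24, 13, 7]

arr[0]=3 <= 7: swap with position 0, array becomes [3, 3, 17, 22, 24, 13, 7]
arr[1]=3 <= 7: swap with position 1, array becomes [3, 3, 17, 22, 24, 13, 7]
arr[2]=17 > 7: no swap
arr[3]=22 > 7: no swap
arr[4]=24 > 7: no swap
arr[5]=13 > 7: no swap

Place pivot at position 2: [3, 3, 7, 22, 24, 13, 17]
Pivot position: 2

After partitioning with pivot 7, the array becomes [3, 3, 7, 22, 24, 13, 17]. The pivot is placed at index 2. All elements to the left of the pivot are <= 7, and all elements to the right are > 7.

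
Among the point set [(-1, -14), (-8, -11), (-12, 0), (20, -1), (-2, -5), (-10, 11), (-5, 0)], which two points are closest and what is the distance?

Computing all pairwise distances among 7 points:

d((-1, -14), (-8, -11)) = 7.6158
d((-1, -14), (-12, 0)) = 17.8045
d((-1, -14), (20, -1)) = 24.6982
d((-1, -14), (-2, -5)) = 9.0554
d((-1, -14), (-10, 11)) = 26.5707
d((-1, -14), (-5, 0)) = 14.5602
d((-8, -11), (-12, 0)) = 11.7047
d((-8, -11), (20, -1)) = 29.7321
d((-8, -11), (-2, -5)) = 8.4853
d((-8, -11), (-10, 11)) = 22.0907
d((-8, -11), (-5, 0)) = 11.4018
d((-12, 0), (20, -1)) = 32.0156
d((-12, 0), (-2, -5)) = 11.1803
d((-12, 0), (-10, 11)) = 11.1803
d((-12, 0), (-5, 0)) = 7.0
d((20, -1), (-2, -5)) = 22.3607
d((20, -1), (-10, 11)) = 32.311
d((20, -1), (-5, 0)) = 25.02
d((-2, -5), (-10, 11)) = 17.8885
d((-2, -5), (-5, 0)) = 5.831 <-- minimum
d((-10, 11), (-5, 0)) = 12.083

Closest pair: (-2, -5) and (-5, 0) with distance 5.831

The closest pair is (-2, -5) and (-5, 0) with Euclidean distance 5.831. For 7 points, brute-force pairwise comparison is shown above. For large n, the divide-and-conquer algorithm (sort by x, recurse on halves, check the dividing strip) achieves O(n log n).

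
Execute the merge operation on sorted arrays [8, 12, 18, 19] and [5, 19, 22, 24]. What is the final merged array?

Merging process:

Compare 8 vs 5: take 5 from right. Merged: [5]
Compare 8 vs 19: take 8 from left. Merged: [5, 8]
Compare 12 vs 19: take 12 from left. Merged: [5, 8, 12]
Compare 18 vs 19: take 18 from left. Merged: [5, 8, 12, 18]
Compare 19 vs 19: take 19 from left. Merged: [5, 8, 12, 18, 19]
Append remaining from right: [19, 22, 24]. Merged: [5, 8, 12, 18, 19, 19, 22, 24]

Final merged array: [5, 8, 12, 18, 19, 19, 22, 24]
Total comparisons: 5

The merged array is [5, 8, 12, 18, 19, 19, 22, 24], requiring 5 comparisons. The merge step runs in O(n) time where n is the total number of elements.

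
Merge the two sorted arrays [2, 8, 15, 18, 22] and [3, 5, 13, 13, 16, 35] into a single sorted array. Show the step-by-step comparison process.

Merging process:

Compare 2 vs 3: take 2 from left. Merged: [2]
Compare 8 vs 3: take 3 from right. Merged: [2, 3]
Compare 8 vs 5: take 5 from right. Merged: [2, 3, 5]
Compare 8 vs 13: take 8 from left. Merged: [2, 3, 5, 8]
Compare 15 vs 13: take 13 from right. Merged: [2, 3, 5, 8, 13]
Compare 15 vs 13: take 13 from right. Merged: [2, 3, 5, 8, 13, 13]
Compare 15 vs 16: take 15 from left. Merged: [2, 3, 5, 8, 13, 13, 15]
Compare 18 vs 16: take 16 from right. Merged: [2, 3, 5, 8, 13, 13, 15, 16]
Compare 18 vs 35: take 18 from left. Merged: [2, 3, 5, 8, 13, 13, 15, 16, 18]
Compare 22 vs 35: take 22 from left. Merged: [2, 3, 5, 8, 13, 13, 15, 16, 18, 22]
Append remaining from right: [35]. Merged: [2, 3, 5, 8, 13, 13, 15, 16, 18, 22, 35]

Final merged array: [2, 3, 5, 8, 13, 13, 15, 16, 18, 22, 35]
Total comparisons: 10

The merged array is [2, 3, 5, 8, 13, 13, 15, 16, 18, 22, 35], requiring 10 comparisons. The merge step runs in O(n) time where n is the total number of elements.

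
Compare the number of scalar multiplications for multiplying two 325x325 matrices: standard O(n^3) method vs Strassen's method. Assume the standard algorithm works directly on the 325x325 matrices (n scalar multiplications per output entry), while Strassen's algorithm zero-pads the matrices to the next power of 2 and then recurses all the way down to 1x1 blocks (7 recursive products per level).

Matrix multiplication for 325x325 matrices:

Strassen's algorithm requires power-of-2 dimensions. Pad 325x325 to 512x512 (next power of 2).

Standard algorithm: 325^3 = 34328125 multiplications
Strassen's algorithm: 7^(log2(512)) = 7^9 = 40353607 multiplications
Difference: 34328125 - 40353607 = -6025482 (Strassen uses MORE here due to padding overhead — for small or just-over-power-of-2 n, padding can outweigh the per-level savings)

Standard: 34328125 multiplications (325^3). Strassen: 40353607 multiplications (7^9, after padding to 512x512). Strassen reduces 8 recursive multiplications to 7 at each level.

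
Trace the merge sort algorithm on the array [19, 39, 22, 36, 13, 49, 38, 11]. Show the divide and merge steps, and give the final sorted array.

Merge sort trace:

Split: [19, 39, 22, 36, 13, 49, 38, 11] -> [19, 39, 22, 36] and [13, 49, 38, 11]
  Split: [19, 39, 22, 36] -> [19, 39] and [22, 36]
    Split: [19, 39] -> [19] and [39]
    Merge: [19] + [39] -> [19, 39]
    Split: [22, 36] -> [22] and [36]
    Merge: [22] + [36] -> [22, 36]
  Merge: [19, 39] + [22, 36] -> [19, 22, 36, 39]
  Split: [13, 49, 38, 11] -> [13, 49] and [38, 11]
    Split: [13, 49] -> [13] and [49]
    Merge: [13] + [49] -> [13, 49]
    Split: [38, 11] -> [38] and [11]
    Merge: [38] + [11] -> [11, 38]
  Merge: [13, 49] + [11, 38] -> [11, 13, 38, 49]
Merge: [19, 22, 36, 39] + [11, 13, 38, 49] -> [11, 13, 19, 22, 36, 38, 39, 49]

Final sorted array: [11, 13, 19, 22, 36, 38, 39, 49]

The merge sort proceeds by recursively splitting the array and merging sorted halves.
After all merges, the sorted array is [11, 13, 19, 22, 36, 38, 39, 49].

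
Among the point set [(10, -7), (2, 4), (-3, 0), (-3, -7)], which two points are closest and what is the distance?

Computing all pairwise distances among 4 points:

d((10, -7), (2, 4)) = 13.6015
d((10, -7), (-3, 0)) = 14.7648
d((10, -7), (-3, -7)) = 13.0
d((2, 4), (-3, 0)) = 6.4031 <-- minimum
d((2, 4), (-3, -7)) = 12.083
d((-3, 0), (-3, -7)) = 7.0

Closest pair: (2, 4) and (-3, 0) with distance 6.4031

The closest pair is (2, 4) and (-3, 0) with Euclidean distance 6.4031. For 4 points, brute-force pairwise comparison is shown above. For large n, the divide-and-conquer algorithm (sort by x, recurse on halves, check the dividing strip) achieves O(n log n).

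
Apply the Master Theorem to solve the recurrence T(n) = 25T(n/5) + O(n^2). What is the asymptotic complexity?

Master Theorem for T(n) = 25T(n/5) + O(n^2):

a = 25, b = 5, c = 2
log_b(a) = log_5(25) = 2.0000

Case 2: c = 2 = log_5(25) = 2.0000
T(n) = O(n^2 log n) = O(n^2 log n)

For T(n) = 25T(n/5) + O(n^2): log_5(25) = 2.0000. This is Case 2 of the Master Theorem (c = log_b(a), equal work at all levels), giving O(n^2 log n).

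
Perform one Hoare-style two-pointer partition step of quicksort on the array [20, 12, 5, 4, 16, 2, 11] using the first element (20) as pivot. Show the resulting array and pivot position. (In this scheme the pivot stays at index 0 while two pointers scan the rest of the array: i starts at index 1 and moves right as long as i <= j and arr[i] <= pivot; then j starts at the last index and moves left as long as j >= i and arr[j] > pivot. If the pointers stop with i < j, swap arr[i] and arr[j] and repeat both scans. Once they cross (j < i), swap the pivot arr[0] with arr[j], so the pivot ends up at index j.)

Hoare-style two-pointer partition with pivot = 20:

Initial array: [20, 12, 5, 4, 16, 2, 11]

Pointers start at i = 1, j = 6.
i ends at 7, j ends at 6: the pointers have crossed (j < i), so scanning stops.

Swap pivot arr[0] with arr[6] to place pivot at position 6: [11, 12, 5, 4, 16, 2, 20]
Pivot position: 6

After partitioning with pivot 20, the array becomes [11, 12, 5, 4, 16, 2, 20]. The pivot is placed at index 6. All elements to the left of the pivot are <= 20, and all elements to the right are > 20.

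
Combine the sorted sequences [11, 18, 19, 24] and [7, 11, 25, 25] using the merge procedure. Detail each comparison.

Merging process:

Compare 11 vs 7: take 7 from right. Merged: [7]
Compare 11 vs 11: take 11 from left. Merged: [7, 11]
Compare 18 vs 11: take 11 from right. Merged: [7, 11, 11]
Compare 18 vs 25: take 18 from left. Merged: [7, 11, 11, 18]
Compare 19 vs 25: take 19 from left. Merged: [7, 11, 11, 18, 19]
Compare 24 vs 25: take 24 from left. Merged: [7, 11, 11, 18, 19, 24]
Append remaining from right: [25, 25]. Merged: [7, 11, 11, 18, 19, 24, 25, 25]

Final merged array: [7, 11, 11, 18, 19, 24, 25, 25]
Total comparisons: 6

The merged array is [7, 11, 11, 18, 19, 24, 25, 25], requiring 6 comparisons. The merge step runs in O(n) time where n is the total number of elements.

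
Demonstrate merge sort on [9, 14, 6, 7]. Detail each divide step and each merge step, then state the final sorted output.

Merge sort trace:

Split: [9, 14, 6, 7] -> [9, 14] and [6, 7]
  Split: [9, 14] -> [9] and [14]
  Merge: [9] + [14] -> [9, 14]
  Split: [6, 7] -> [6] and [7]
  Merge: [6] + [7] -> [6, 7]
Merge: [9, 14] + [6, 7] -> [6, 7, 9, 14]

Final sorted array: [6, 7, 9, 14]

The merge sort proceeds by recursively splitting the array and merging sorted halves.
After all merges, the sorted array is [6, 7, 9, 14].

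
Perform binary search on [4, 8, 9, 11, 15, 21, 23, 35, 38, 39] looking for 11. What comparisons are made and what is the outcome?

Binary search for 11 in [4, 8, 9, 11, 15, 21, 23, 35, 38, 39]:

lo=0, hi=9, mid=4, arr[mid]=15 -> 15 > 11, search left half
lo=0, hi=3, mid=1, arr[mid]=8 -> 8 < 11, search right half
lo=2, hi=3, mid=2, arr[mid]=9 -> 9 < 11, search right half
lo=3, hi=3, mid=3, arr[mid]=11 -> Found target at index 3!

Binary search finds 11 at index 3 after 4 comparisons. The search repeatedly halves the search space by comparing with the middle element.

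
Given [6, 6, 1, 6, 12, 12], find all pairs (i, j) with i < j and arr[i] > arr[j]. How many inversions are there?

Finding inversions in [6, 6, 1, 6, 12, 12]:

(0, 2): arr[0]=6 > arr[2]=1
(1, 2): arr[1]=6 > arr[2]=1

Total inversions: 2

The array has 2 inversion(s): (0,2), (1,2). Each pair (i,j) satisfies i < j and arr[i] > arr[j].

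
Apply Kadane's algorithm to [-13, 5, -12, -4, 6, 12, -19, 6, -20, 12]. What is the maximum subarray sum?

Using Kadane's algorithm on [-13, 5, -12, -4, 6, 12, -19, 6, -20, 12]:

Scanning through the array:
Position 1 (value 5): max_ending_here = 5, max_so_far = 5
Position 2 (value -12): max_ending_here = -7, max_so_far = 5
Position 3 (value -4): max_ending_here = -4, max_so_far = 5
Position 4 (value 6): max_ending_here = 6, max_so_far = 6
Position 5 (value 12): max_ending_here = 18, max_so_far = 18
Position 6 (value -19): max_ending_here = -1, max_so_far = 18
Position 7 (value 6): max_ending_here = 6, max_so_far = 18
Position 8 (value -20): max_ending_here = -14, max_so_far = 18
Position 9 (value 12): max_ending_here = 12, max_so_far = 18

Maximum subarray: [6, 12]
Maximum sum: 18

The maximum subarray is [6, 12] with sum 18. This subarray runs from index 4 to index 5.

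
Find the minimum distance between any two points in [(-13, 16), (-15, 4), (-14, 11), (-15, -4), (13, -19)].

Computing all pairwise distances among 5 points:

d((-13, 16), (-15, 4)) = 12.1655
d((-13, 16), (-14, 11)) = 5.099 <-- minimum
d((-13, 16), (-15, -4)) = 20.0998
d((-13, 16), (13, -19)) = 43.6005
d((-15, 4), (-14, 11)) = 7.0711
d((-15, 4), (-15, -4)) = 8.0
d((-15, 4), (13, -19)) = 36.2353
d((-14, 11), (-15, -4)) = 15.0333
d((-14, 11), (13, -19)) = 40.3609
d((-15, -4), (13, -19)) = 31.7648

Closest pair: (-13, 16) and (-14, 11) with distance 5.099

The closest pair is (-13, 16) and (-14, 11) with Euclidean distance 5.099. For 5 points, brute-force pairwise comparison is shown above. For large n, the divide-and-conquer algorithm (sort by x, recurse on halves, check the dividing strip) achieves O(n log n).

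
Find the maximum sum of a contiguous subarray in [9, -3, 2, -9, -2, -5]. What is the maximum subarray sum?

Using Kadane's algorithm on [9, -3, 2, -9, -2, -5]:

Scanning through the array:
Position 1 (value -3): max_ending_here = 6, max_so_far = 9
Position 2 (value 2): max_ending_here = 8, max_so_far = 9
Position 3 (value -9): max_ending_here = -1, max_so_far = 9
Position 4 (value -2): max_ending_here = -2, max_so_far = 9
Position 5 (value -5): max_ending_here = -5, max_so_far = 9

Maximum subarray: [9]
Maximum sum: 9

The maximum subarray is [9] with sum 9. This subarray runs from index 0 to index 0.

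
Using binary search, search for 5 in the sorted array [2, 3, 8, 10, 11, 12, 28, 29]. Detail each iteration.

Binary search for 5 in [2, 3, 8, 10, 11, 12, 28, 29]:

lo=0, hi=7, mid=3, arr[mid]=10 -> 10 > 5, search left half
lo=0, hi=2, mid=1, arr[mid]=3 -> 3 < 5, search right half
lo=2, hi=2, mid=2, arr[mid]=8 -> 8 > 5, search left half
lo=2 > hi=1, target 5 not found

Binary search determines that 5 is not in the array after 3 comparisons. The search space was exhausted without finding the target.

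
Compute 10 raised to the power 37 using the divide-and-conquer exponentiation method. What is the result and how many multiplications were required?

Computing 10^37 by squaring (build up from 10^1; each line after the first costs one multiplication):

10^1 = 10
10^2 = (10^1)^2 = 10^2 = 100
10^4 = (10^2)^2 = 100^2 = 10000
10^8 = (10^4)^2 = 10000^2 = 100000000
10^9 = 10 * 10^8 = 10 * 100000000 = 1000000000
10^18 = (10^9)^2 = 1000000000^2 = 1000000000000000000
10^36 = (10^18)^2 = 1000000000000000000^2 = 1000000000000000000000000000000000000
10^37 = 10 * 10^36 = 10 * 1000000000000000000000000000000000000 = 10000000000000000000000000000000000000

Result: 10000000000000000000000000000000000000
Multiplications needed: 7 (7 lines after 10^1)

10^37 = 10000000000000000000000000000000000000. Using exponentiation by squaring, this requires 7 multiplications. The key idea: if the exponent is even, square the half-power; if odd, multiply by the base once.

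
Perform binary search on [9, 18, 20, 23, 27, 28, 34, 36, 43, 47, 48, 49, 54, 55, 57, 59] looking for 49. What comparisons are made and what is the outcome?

Binary search for 49 in [9, 18, 20, 23, 27, 28, 34, 36, 43, 47, 48, 49, 54, 55, 57, 59]:

lo=0, hi=15, mid=7, arr[mid]=36 -> 36 < 49, search right half
lo=8, hi=15, mid=11, arr[mid]=49 -> Found target at index 11!

Binary search finds 49 at index 11 after 2 comparisons. The search repeatedly halves the search space by comparing with the middle element.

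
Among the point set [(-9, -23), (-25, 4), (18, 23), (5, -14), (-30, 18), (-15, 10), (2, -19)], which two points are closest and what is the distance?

Computing all pairwise distances among 7 points:

d((-9, -23), (-25, 4)) = 31.3847
d((-9, -23), (18, 23)) = 53.3385
d((-9, -23), (5, -14)) = 16.6433
d((-9, -23), (-30, 18)) = 46.0652
d((-9, -23), (-15, 10)) = 33.541
d((-9, -23), (2, -19)) = 11.7047
d((-25, 4), (18, 23)) = 47.0106
d((-25, 4), (5, -14)) = 34.9857
d((-25, 4), (-30, 18)) = 14.8661
d((-25, 4), (-15, 10)) = 11.6619
d((-25, 4), (2, -19)) = 35.4683
d((18, 23), (5, -14)) = 39.2173
d((18, 23), (-30, 18)) = 48.2597
d((18, 23), (-15, 10)) = 35.4683
d((18, 23), (2, -19)) = 44.9444
d((5, -14), (-30, 18)) = 47.4236
d((5, -14), (-15, 10)) = 31.241
d((5, -14), (2, -19)) = 5.831 <-- minimum
d((-30, 18), (-15, 10)) = 17.0
d((-30, 18), (2, -19)) = 48.9183
d((-15, 10), (2, -19)) = 33.6155

Closest pair: (5, -14) and (2, -19) with distance 5.831

The closest pair is (5, -14) and (2, -19) with Euclidean distance 5.831. For 7 points, brute-force pairwise comparison is shown above. For large n, the divide-and-conquer algorithm (sort by x, recurse on halves, check the dividing strip) achieves O(n log n).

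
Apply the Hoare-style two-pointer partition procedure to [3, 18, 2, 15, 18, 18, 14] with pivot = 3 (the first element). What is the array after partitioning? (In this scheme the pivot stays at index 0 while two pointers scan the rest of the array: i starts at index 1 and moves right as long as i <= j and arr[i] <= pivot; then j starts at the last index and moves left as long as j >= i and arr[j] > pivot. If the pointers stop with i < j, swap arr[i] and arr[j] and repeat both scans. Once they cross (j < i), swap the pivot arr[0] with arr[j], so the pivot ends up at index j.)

Hoare-style two-pointer partition with pivot = 3:

Initial array: [3, 18, 2, 15, 18, 18, 14]

Pointers start at i = 1, j = 6.
i stops at index 1 (arr[1]=18 > 3), j stops at index 2 (arr[2]=2 <= 3): swap arr[1] and arr[2], array becomes [3, 2, 18, 15, 18, 18, 14]
i ends at 2, j ends at 1: the pointers have crossed (j < i), so scanning stops.

Swap pivot arr[0] with arr[1] to place pivot at position 1: [2, 3, 18, 15, 18, 18, 14]
Pivot position: 1

After partitioning with pivot 3, the array becomes [2, 3, 18, 15, 18, 18, 14]. The pivot is placed at index 1. All elements to the left of the pivot are <= 3, and all elements to the right are > 3.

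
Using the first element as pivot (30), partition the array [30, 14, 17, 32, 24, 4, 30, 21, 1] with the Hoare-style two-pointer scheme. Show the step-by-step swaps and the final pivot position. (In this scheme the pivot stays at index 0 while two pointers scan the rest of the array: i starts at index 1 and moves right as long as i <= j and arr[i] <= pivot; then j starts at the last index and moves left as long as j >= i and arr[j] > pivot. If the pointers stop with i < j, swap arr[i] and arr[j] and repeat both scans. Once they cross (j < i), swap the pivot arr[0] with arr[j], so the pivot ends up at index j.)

Hoare-style two-pointer partition with pivot = 30:

Initial array: [30, 14, 17, 32, 24, 4, 30, 21, 1]

Pointers start at i = 1, j = 8.
i stops at index 3 (arr[3]=32 > 30), j stops at index 8 (arr[8]=1 <= 30): swap arr[3] and arr[8], array becomes [30, 14, 17, 1, 24, 4, 30, 21, 32]
i ends at 8, j ends at 7: the pointers have crossed (j < i), so scanning stops.

Swap pivot arr[0] with arr[7] to place pivot at position 7: [21, 14, 17, 1, 24, 4, 30, 30, 32]
Pivot position: 7

After partitioning with pivot 30, the array becomes [21, 14, 17, 1, 24, 4, 30, 30, 32]. The pivot is placed at index 7. All elements to the left of the pivot are <= 30, and all elements to the right are > 30.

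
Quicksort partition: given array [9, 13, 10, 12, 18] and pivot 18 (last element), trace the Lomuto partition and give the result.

Lomuto partition with pivot = 18:

Initial array: [9, 13, 10, 12, 18]

arr[0]=9 <= 18: swap with position 0, array becomes [9, 13, 10, 12, 18]
arr[1]=13 <= 18: swap with position 1, array becomes [9, 13, 10, 12, 18]
arr[2]=10 <= 18: swap with position 2, array becomes [9, 13, 10, 12, 18]
arr[3]=12 <= 18: swap with position 3, array becomes [9, 13, 10, 12, 18]

Place pivot at position 4: [9, 13, 10, 12, 18]
Pivot position: 4

After partitioning with pivot 18, the array becomes [9, 13, 10, 12, 18]. The pivot is placed at index 4. All elements to the left of the pivot are <= 18, and all elements to the right are > 18.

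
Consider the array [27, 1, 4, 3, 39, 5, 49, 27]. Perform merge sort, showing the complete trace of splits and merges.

Merge sort trace:

Split: [27, 1, 4, 3, 39, 5, 49, 27] -> [27, 1, 4, 3] and [39, 5, 49, 27]
  Split: [27, 1, 4, 3] -> [27, 1] and [4, 3]
    Split: [27, 1] -> [27] and [1]
    Merge: [27] + [1] -> [1, 27]
    Split: [4, 3] -> [4] and [3]
    Merge: [4] + [3] -> [3, 4]
  Merge: [1, 27] + [3, 4] -> [1, 3, 4, 27]
  Split: [39, 5, 49, 27] -> [39, 5] and [49, 27]
    Split: [39, 5] -> [39] and [5]
    Merge: [39] + [5] -> [5, 39]
    Split: [49, 27] -> [49] and [27]
    Merge: [49] + [27] -> [27, 49]
  Merge: [5, 39] + [27, 49] -> [5, 27, 39, 49]
Merge: [1, 3, 4, 27] + [5, 27, 39, 49] -> [1, 3, 4, 5, 27, 27, 39, 49]

Final sorted array: [1, 3, 4, 5, 27, 27, 39, 49]

The merge sort proceeds by recursively splitting the array and merging sorted halves.
After all merges, the sorted array is [1, 3, 4, 5, 27, 27, 39, 49].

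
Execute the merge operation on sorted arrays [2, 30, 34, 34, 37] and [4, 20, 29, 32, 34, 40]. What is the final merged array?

Merging process:

Compare 2 vs 4: take 2 from left. Merged: [2]
Compare 30 vs 4: take 4 from right. Merged: [2, 4]
Compare 30 vs 20: take 20 from right. Merged: [2, 4, 20]
Compare 30 vs 29: take 29 from right. Merged: [2, 4, 20, 29]
Compare 30 vs 32: take 30 from left. Merged: [2, 4, 20, 29, 30]
Compare 34 vs 32: take 32 from right. Merged: [2, 4, 20, 29, 30, 32]
Compare 34 vs 34: take 34 from left. Merged: [2, 4, 20, 29, 30, 32, 34]
Compare 34 vs 34: take 34 from left. Merged: [2, 4, 20, 29, 30, 32, 34, 34]
Compare 37 vs 34: take 34 from right. Merged: [2, 4, 20, 29, 30, 32, 34, 34, 34]
Compare 37 vs 40: take 37 from left. Merged: [2, 4, 20, 29, 30, 32, 34, 34, 34, 37]
Append remaining from right: [40]. Merged: [2, 4, 20, 29, 30, 32, 34, 34, 34, 37, 40]

Final merged array: [2, 4, 20, 29, 30, 32, 34, 34, 34, 37, 40]
Total comparisons: 10

The merged array is [2, 4, 20, 29, 30, 32, 34, 34, 34, 37, 40], requiring 10 comparisons. The merge step runs in O(n) time where n is the total number of elements.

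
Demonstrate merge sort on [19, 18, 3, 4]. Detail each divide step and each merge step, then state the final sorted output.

Merge sort trace:

Split: [19, 18, 3, 4] -> [19, 18] and [3, 4]
  Split: [19, 18] -> [19] and [18]
  Merge: [19] + [18] -> [18, 19]
  Split: [3, 4] -> [3] and [4]
  Merge: [3] + [4] -> [3, 4]
Merge: [18, 19] + [3, 4] -> [3, 4, 18, 19]

Final sorted array: [3, 4, 18, 19]

The merge sort proceeds by recursively splitting the array and merging sorted halves.
After all merges, the sorted array is [3, 4, 18, 19].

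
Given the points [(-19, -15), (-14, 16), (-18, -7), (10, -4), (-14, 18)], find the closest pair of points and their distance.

Computing all pairwise distances among 5 points:

d((-19, -15), (-14, 16)) = 31.4006
d((-19, -15), (-18, -7)) = 8.0623
d((-19, -15), (10, -4)) = 31.0161
d((-19, -15), (-14, 18)) = 33.3766
d((-14, 16), (-18, -7)) = 23.3452
d((-14, 16), (10, -4)) = 31.241
d((-14, 16), (-14, 18)) = 2.0 <-- minimum
d((-18, -7), (10, -4)) = 28.1603
d((-18, -7), (-14, 18)) = 25.318
d((10, -4), (-14, 18)) = 32.5576

Closest pair: (-14, 16) and (-14, 18) with distance 2.0

The closest pair is (-14, 16) and (-14, 18) with Euclidean distance 2.0. For 5 points, brute-force pairwise comparison is shown above. For large n, the divide-and-conquer algorithm (sort by x, recurse on halves, check the dividing strip) achieves O(n log n).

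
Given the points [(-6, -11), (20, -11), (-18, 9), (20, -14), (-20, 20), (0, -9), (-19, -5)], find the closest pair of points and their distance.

Computing all pairwise distances among 7 points:

d((-6, -11), (20, -11)) = 26.0
d((-6, -11), (-18, 9)) = 23.3238
d((-6, -11), (20, -14)) = 26.1725
d((-6, -11), (-20, 20)) = 34.0147
d((-6, -11), (0, -9)) = 6.3246
d((-6, -11), (-19, -5)) = 14.3178
d((20, -11), (-18, 9)) = 42.9418
d((20, -11), (20, -14)) = 3.0 <-- minimum
d((20, -11), (-20, 20)) = 50.6063
d((20, -11), (0, -9)) = 20.0998
d((20, -11), (-19, -5)) = 39.4588
d((-18, 9), (20, -14)) = 44.4185
d((-18, 9), (-20, 20)) = 11.1803
d((-18, 9), (0, -9)) = 25.4558
d((-18, 9), (-19, -5)) = 14.0357
d((20, -14), (-20, 20)) = 52.4976
d((20, -14), (0, -9)) = 20.6155
d((20, -14), (-19, -5)) = 40.025
d((-20, 20), (0, -9)) = 35.2278
d((-20, 20), (-19, -5)) = 25.02
d((0, -9), (-19, -5)) = 19.4165

Closest pair: (20, -11) and (20, -14) with distance 3.0

The closest pair is (20, -11) and (20, -14) with Euclidean distance 3.0. For 7 points, brute-force pairwise comparison is shown above. For large n, the divide-and-conquer algorithm (sort by x, recurse on halves, check the dividing strip) achieves O(n log n).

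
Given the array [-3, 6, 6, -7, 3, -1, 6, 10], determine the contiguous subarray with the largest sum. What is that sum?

Using Kadane's algorithm on [-3, 6, 6, -7, 3, -1, 6, 10]:

Scanning through the array:
Position 1 (value 6): max_ending_here = 6, max_so_far = 6
Position 2 (value 6): max_ending_here = 12, max_so_far = 12
Position 3 (value -7): max_ending_here = 5, max_so_far = 12
Position 4 (value 3): max_ending_here = 8, max_so_far = 12
Position 5 (value -1): max_ending_here = 7, max_so_far = 12
Position 6 (value 6): max_ending_here = 13, max_so_far = 13
Position 7 (value 10): max_ending_here = 23, max_so_far = 23

Maximum subarray: [6, 6, -7, 3, -1, 6, 10]
Maximum sum: 23

The maximum subarray is [6, 6, -7, 3, -1, 6, 10] with sum 23. This subarray runs from index 1 to index 7.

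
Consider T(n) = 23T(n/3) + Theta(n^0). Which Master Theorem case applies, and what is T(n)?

Master Theorem for T(n) = 23T(n/3) + O(n^0):

a = 23, b = 3, c = 0
log_b(a) = log_3(23) = 2.8540

Case 1: c = 0 < log_3(23) = 2.8540
T(n) = O(n^(log_3 23))

For T(n) = 23T(n/3) + O(n^0): log_3(23) = 2.8540. This is Case 1 of the Master Theorem (c < log_b(a), work dominated by leaves), giving O(n^(log_3 23)).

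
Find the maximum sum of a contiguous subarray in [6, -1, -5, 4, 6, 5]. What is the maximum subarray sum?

Using Kadane's algorithm on [6, -1, -5, 4, 6, 5]:

Scanning through the array:
Position 1 (value -1): max_ending_here = 5, max_so_far = 6
Position 2 (value -5): max_ending_here = 0, max_so_far = 6
Position 3 (value 4): max_ending_here = 4, max_so_far = 6
Position 4 (value 6): max_ending_here = 10, max_so_far = 10
Position 5 (value 5): max_ending_here = 15, max_so_far = 15

Maximum subarray: [6, -1, -5, 4, 6, 5]
Maximum sum: 15

The maximum subarray is [6, -1, -5, 4, 6, 5] with sum 15. This subarray runs from index 0 to index 5.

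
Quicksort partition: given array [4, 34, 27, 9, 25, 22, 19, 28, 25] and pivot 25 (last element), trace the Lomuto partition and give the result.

Lomuto partition with pivot = 25:

Initial array: [4, 34, 27, 9, 25, 22, 19, 28, 25]

arr[0]=4 <= 25: swap with position 0, array becomes [4, 34, 27, 9, 25, 22, 19, 28, 25]
arr[1]=34 > 25: no swap
arr[2]=27 > 25: no swap
arr[3]=9 <= 25: swap with position 1, array becomes [4, 9, 27, 34, 25, 22, 19, 28, 25]
arr[4]=25 <= 25: swap with position 2, array becomes [4, 9, 25, 34, 27, 22, 19, 28, 25]
arr[5]=22 <= 25: swap with position 3, array becomes [4, 9, 25, 22, 27, 34, 19, 28, 25]
arr[6]=19 <= 25: swap with position 4, array becomes [4, 9, 25, 22, 19, 34, 27, 28, 25]
arr[7]=28 > 25: no swap

Place pivot at position 5: [4, 9, 25, 22, 19, 25, 27, 28, 34]
Pivot position: 5

After partitioning with pivot 25, the array becomes [4, 9, 25, 22, 19, 25, 27, 28, 34]. The pivot is placed at index 5. All elements to the left of the pivot are <= 25, and all elements to the right are > 25.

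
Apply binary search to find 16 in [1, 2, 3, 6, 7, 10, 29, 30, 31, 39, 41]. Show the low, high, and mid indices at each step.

Binary search for 16 in [1, 2, 3, 6, 7, 10, 29, 30, 31, 39, 41]:

lo=0, hi=10, mid=5, arr[mid]=10 -> 10 < 16, search right half
lo=6, hi=10, mid=8, arr[mid]=31 -> 31 > 16, search left half
lo=6, hi=7, mid=6, arr[mid]=29 -> 29 > 16, search left half
lo=6 > hi=5, target 16 not found

Binary search determines that 16 is not in the array after 3 comparisons. The search space was exhausted without finding the target.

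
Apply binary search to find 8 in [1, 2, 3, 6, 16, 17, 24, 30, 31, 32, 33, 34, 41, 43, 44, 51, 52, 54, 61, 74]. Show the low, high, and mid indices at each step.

Binary search for 8 in [1, 2, 3, 6, 16, 17, 24, 30, 31, 32, 33, 34, 41, 43, 44, 51, 52, 54, 61, 74]:

lo=0, hi=19, mid=9, arr[mid]=32 -> 32 > 8, search left half
lo=0, hi=8, mid=4, arr[mid]=16 -> 16 > 8, search left half
lo=0, hi=3, mid=1, arr[mid]=2 -> 2 < 8, search right half
lo=2, hi=3, mid=2, arr[mid]=3 -> 3 < 8, search right half
lo=3, hi=3, mid=3, arr[mid]=6 -> 6 < 8, search right half
lo=4 > hi=3, target 8 not found

Binary search determines that 8 is not in the array after 5 comparisons. The search space was exhausted without finding the target.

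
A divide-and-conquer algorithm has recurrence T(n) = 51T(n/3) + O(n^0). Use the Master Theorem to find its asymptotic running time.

Master Theorem for T(n) = 51T(n/3) + O(n^0):

a = 51, b = 3, c = 0
log_b(a) = log_3(51) = 3.5789

Case 1: c = 0 < log_3(51) = 3.5789
T(n) = O(n^(log_3 51))

For T(n) = 51T(n/3) + O(n^0): log_3(51) = 3.5789. This is Case 1 of the Master Theorem (c < log_b(a), work dominated by leaves), giving O(n^(log_3 51)).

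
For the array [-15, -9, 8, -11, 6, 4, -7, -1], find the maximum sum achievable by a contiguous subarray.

Using Kadane's algorithm on [-15, -9, 8, -11, 6, 4, -7, -1]:

Scanning through the array:
Position 1 (value -9): max_ending_here = -9, max_so_far = -9
Position 2 (value 8): max_ending_here = 8, max_so_far = 8
Position 3 (value -11): max_ending_here = -3, max_so_far = 8
Position 4 (value 6): max_ending_here = 6, max_so_far = 8
Position 5 (value 4): max_ending_here = 10, max_so_far = 10
Position 6 (value -7): max_ending_here = 3, max_so_far = 10
Position 7 (value -1): max_ending_here = 2, max_so_far = 10

Maximum subarray: [6, 4]
Maximum sum: 10

The maximum subarray is [6, 4] with sum 10. This subarray runs from index 4 to index 5.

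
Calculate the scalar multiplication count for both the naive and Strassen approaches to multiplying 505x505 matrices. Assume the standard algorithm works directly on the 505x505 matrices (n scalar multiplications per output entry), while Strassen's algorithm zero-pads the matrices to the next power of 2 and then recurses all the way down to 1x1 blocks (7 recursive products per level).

Matrix multiplication for 505x505 matrices:

Strassen's algorithm requires power-of-2 dimensions. Pad 505x505 to 512x512 (next power of 2).

Standard algorithm: 505^3 = 128787625 multiplications
Strassen's algorithm: 7^(log2(512)) = 7^9 = 40353607 multiplications
Savings: 128787625 - 40353607 = 88434018 multiplications

Standard: 128787625 multiplications (505^3). Strassen: 40353607 multiplications (7^9, after padding to 512x512). Strassen reduces 8 recursive multiplications to 7 at each level.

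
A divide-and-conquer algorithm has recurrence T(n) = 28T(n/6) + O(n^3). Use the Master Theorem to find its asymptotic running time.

Master Theorem for T(n) = 28T(n/6) + O(n^3):

a = 28, b = 6, c = 3
log_b(a) = log_6(28) = 1.8597

Case 3: c = 3 > log_6(28) = 1.8597
T(n) = O(n^3) = O(n^3)

For T(n) = 28T(n/6) + O(n^3): log_6(28) = 1.8597. This is Case 3 of the Master Theorem (c > log_b(a), work dominated by root), giving O(n^3).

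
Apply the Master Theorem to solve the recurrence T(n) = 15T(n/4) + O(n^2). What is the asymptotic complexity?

Master Theorem for T(n) = 15T(n/4) + O(n^2):

a = 15, b = 4, c = 2
log_b(a) = log_4(15) = 1.9534

Case 3: c = 2 > log_4(15) = 1.9534
T(n) = O(n^2) = O(n^2)

For T(n) = 15T(n/4) + O(n^2): log_4(15) = 1.9534. This is Case 3 of the Master Theorem (c > log_b(a), work dominated by root), giving O(n^2).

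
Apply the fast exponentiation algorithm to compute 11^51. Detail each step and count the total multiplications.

Computing 11^51 by squaring (build up from 11^1; each line after the first costs one multiplication):

11^1 = 11
11^2 = (11^1)^2 = 11^2 = 121
11^3 = 11 * 11^2 = 11 * 121 = 1331
11^6 = (11^3)^2 = 1331^2 = 1771561
11^12 = (11^6)^2 = 1771561^2 = 3138428376721
11^24 = (11^12)^2 = 3138428376721^2 = 9849732675807611094711841
11^25 = 11 * 11^24 = 11 * 9849732675807611094711841 = 108347059433883722041830251
11^50 = (11^25)^2 = 108347059433883722041830251^2 = 11739085287969531650666649599035831993898213898723001
11^51 = 11 * 11^50 = 11 * 11739085287969531650666649599035831993898213898723001 = 129129938167664848157333145589394151932880352885953011

Result: 129129938167664848157333145589394151932880352885953011
Multiplications needed: 8 (8 lines after 11^1)

11^51 = 129129938167664848157333145589394151932880352885953011. Using exponentiation by squaring, this requires 8 multiplications. The key idea: if the exponent is even, square the half-power; if odd, multiply by the base once.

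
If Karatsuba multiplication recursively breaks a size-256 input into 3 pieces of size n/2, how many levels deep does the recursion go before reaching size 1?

For divide and conquer with division factor 2:

Problem sizes at each level:
Level 0: 256
Level 1: 128
Level 2: 64
Level 3: 32
Level 4: 16
Level 5: 8
Level 6: 4
Level 7: 2
Level 8: 1

The root is level 0 and the size-1 base case is level 8 (the tree spans levels 0 through 8, i.e. 9 levels counting the root), so the depth is the number of divisions: log_2(256) = 8

The recursion tree depth is log_2(256) = 8. At each level, the problem size is divided by 2, so it takes 8 divisions to reduce to a base case of size 1. The algorithm makes 3 recursive calls at each level.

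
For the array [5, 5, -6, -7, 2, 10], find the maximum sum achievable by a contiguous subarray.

Using Kadane's algorithm on [5, 5, -6, -7, 2, 10]:

Scanning through the array:
Position 1 (value 5): max_ending_here = 10, max_so_far = 10
Position 2 (value -6): max_ending_here = 4, max_so_far = 10
Position 3 (value -7): max_ending_here = -3, max_so_far = 10
Position 4 (value 2): max_ending_here = 2, max_so_far = 10
Position 5 (value 10): max_ending_here = 12, max_so_far = 12

Maximum subarray: [2, 10]
Maximum sum: 12

The maximum subarray is [2, 10] with sum 12. This subarray runs from index 4 to index 5.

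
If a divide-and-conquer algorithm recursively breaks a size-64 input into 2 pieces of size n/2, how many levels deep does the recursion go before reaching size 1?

For divide and conquer with division factor 2:

Problem sizes at each level:
Level 0: 64
Level 1: 32
Level 2: 16
Level 3: 8
Level 4: 4
Level 5: 2
Level 6: 1

The root is level 0 and the size-1 base case is level 6 (the tree spans levels 0 through 6, i.e. 7 levels counting the root), so the depth is the number of divisions: log_2(64) = 6

The recursion tree depth is log_2(64) = 6. At each level, the problem size is divided by 2, so it takes 6 divisions to reduce to a base case of size 1. The algorithm makes 2 recursive calls at each level.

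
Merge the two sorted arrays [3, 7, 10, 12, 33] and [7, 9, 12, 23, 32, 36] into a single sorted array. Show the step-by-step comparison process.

Merging process:

Compare 3 vs 7: take 3 from left. Merged: [3]
Compare 7 vs 7: take 7 from left. Merged: [3, 7]
Compare 10 vs 7: take 7 from right. Merged: [3, 7, 7]
Compare 10 vs 9: take 9 from right. Merged: [3, 7, 7, 9]
Compare 10 vs 12: take 10 from left. Merged: [3, 7, 7, 9, 10]
Compare 12 vs 12: take 12 from left. Merged: [3, 7, 7, 9, 10, 12]
Compare 33 vs 12: take 12 from right. Merged: [3, 7, 7, 9, 10, 12, 12]
Compare 33 vs 23: take 23 from right. Merged: [3, 7, 7, 9, 10, 12, 12, 23]
Compare 33 vs 32: take 32 from right. Merged: [3, 7, 7, 9, 10, 12, 12, 23, 32]
Compare 33 vs 36: take 33 from left. Merged: [3, 7, 7, 9, 10, 12, 12, 23, 32, 33]
Append remaining from right: [36]. Merged: [3, 7, 7, 9, 10, 12, 12, 23, 32, 33, 36]

Final merged array: [3, 7, 7, 9, 10, 12, 12, 23, 32, 33, 36]
Total comparisons: 10

The merged array is [3, 7, 7, 9, 10, 12, 12, 23, 32, 33, 36], requiring 10 comparisons. The merge step runs in O(n) time where n is the total number of elements.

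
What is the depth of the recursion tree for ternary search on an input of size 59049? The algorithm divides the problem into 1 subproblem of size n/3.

For divide and conquer with division factor 3:

Problem sizes at each level:
Level 0: 59049
Level 1: 19683
Level 2: 6561
Level 3: 2187
Level 4: 729
Level 5: 243
Level 6: 81
Level 7: 27
Level 8: 9
Level 9: 3
Level 10: 1

The root is level 0 and the size-1 base case is level 10 (the tree spans levels 0 through 10, i.e. 11 levels counting the root), so the depth is the number of divisions: log_3(59049) = 10

The recursion tree depth is log_3(59049) = 10. At each level, the problem size is divided by 3, so it takes 10 divisions to reduce to a base case of size 1. The algorithm makes 1 recursive call at each level.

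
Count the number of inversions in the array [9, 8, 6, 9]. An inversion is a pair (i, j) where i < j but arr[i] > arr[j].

Finding inversions in [9, 8, 6, 9]:

(0, 1): arr[0]=9 > arr[1]=8
(0, 2): arr[0]=9 > arr[2]=6
(1, 2): arr[1]=8 > arr[2]=6

Total inversions: 3

The array has 3 inversion(s): (0,1), (0,2), (1,2). Each pair (i,j) satisfies i < j and arr[i] > arr[j].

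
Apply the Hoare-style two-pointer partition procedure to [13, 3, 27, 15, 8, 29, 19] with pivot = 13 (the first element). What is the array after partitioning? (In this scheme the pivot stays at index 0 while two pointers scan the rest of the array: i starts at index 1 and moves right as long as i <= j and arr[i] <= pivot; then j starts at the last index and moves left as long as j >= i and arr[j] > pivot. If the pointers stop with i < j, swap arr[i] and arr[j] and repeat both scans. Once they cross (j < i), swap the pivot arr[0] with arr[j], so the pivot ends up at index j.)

Hoare-style two-pointer partition with pivot = 13:

Initial array: [13, 3, 27, 15, 8, 29, 19]

Pointers start at i = 1, j = 6.
i stops at index 2 (arr[2]=27 > 13), j stops at index 4 (arr[4]=8 <= 13): swap arr[2] and arr[4], array becomes [13, 3, 8, 15, 27, 29, 19]
i ends at 3, j ends at 2: the pointers have crossed (j < i), so scanning stops.

Swap pivot arr[0] with arr[2] to place pivot at position 2: [8, 3, 13, 15, 27, 29, 19]
Pivot position: 2

After partitioning with pivot 13, the array becomes [8, 3, 13, 15, 27, 29, 19]. The pivot is placed at index 2. All elements to the left of the pivot are <= 13, and all elements to the right are > 13.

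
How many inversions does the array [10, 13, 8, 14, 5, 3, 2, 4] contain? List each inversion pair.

Finding inversions in [10, 13, 8, 14, 5, 3, 2, 4]:

(0, 2): arr[0]=10 > arr[2]=8
(0, 4): arr[0]=10 > arr[4]=5
(0, 5): arr[0]=10 > arr[5]=3
(0, 6): arr[0]=10 > arr[6]=2
(0, 7): arr[0]=10 > arr[7]=4
(1, 2): arr[1]=13 > arr[2]=8
(1, 4): arr[1]=13 > arr[4]=5
(1, 5): arr[1]=13 > arr[5]=3
(1, 6): arr[1]=13 > arr[6]=2
(1, 7): arr[1]=13 > arr[7]=4
(2, 4): arr[2]=8 > arr[4]=5
(2, 5): arr[2]=8 > arr[5]=3
(2, 6): arr[2]=8 > arr[6]=2
(2, 7): arr[2]=8 > arr[7]=4
(3, 4): arr[3]=14 > arr[4]=5
(3, 5): arr[3]=14 > arr[5]=3
(3, 6): arr[3]=14 > arr[6]=2
(3, 7): arr[3]=14 > arr[7]=4
(4, 5): arr[4]=5 > arr[5]=3
(4, 6): arr[4]=5 > arr[6]=2
(4, 7): arr[4]=5 > arr[7]=4
(5, 6): arr[5]=3 > arr[6]=2

Total inversions: 22

The array has 22 inversion(s): (0,2), (0,4), (0,5), (0,6), (0,7), (1,2), (1,4), (1,5), (1,6), (1,7), (2,4), (2,5), (2,6), (2,7), (3,4), (3,5), (3,6), (3,7), (4,5), (4,6), (4,7), (5,6). Each pair (i,j) satisfies i < j and arr[i] > arr[j].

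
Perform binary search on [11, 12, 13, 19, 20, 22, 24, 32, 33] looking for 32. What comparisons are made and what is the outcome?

Binary search for 32 in [11, 12, 13, 19, 20, 22, 24, 32, 33]:

lo=0, hi=8, mid=4, arr[mid]=20 -> 20 < 32, search right half
lo=5, hi=8, mid=6, arr[mid]=24 -> 24 < 32, search right half
lo=7, hi=8, mid=7, arr[mid]=32 -> Found target at index 7!

Binary search finds 32 at index 7 after 3 comparisons. The search repeatedly halves the search space by comparing with the middle element.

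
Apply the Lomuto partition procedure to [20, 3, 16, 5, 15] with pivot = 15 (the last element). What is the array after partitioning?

Lomuto partition with pivot = 15:

Initial array: [20, 3, 16, 5, 15]

arr[0]=20 > 15: no swap
arr[1]=3 <= 15: swap with position 0, array becomes [3, 20, 16, 5, 15]
arr[2]=16 > 15: no swap
arr[3]=5 <= 15: swap with position 1, array becomes [3, 5, 16, 20, 15]

Place pivot at position 2: [3, 5, 15, 20, 16]
Pivot position: 2

After partitioning with pivot 15, the array becomes [3, 5, 15, 20, 16]. The pivot is placed at index 2. All elements to the left of the pivot are <= 15, and all elements to the right are > 15.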